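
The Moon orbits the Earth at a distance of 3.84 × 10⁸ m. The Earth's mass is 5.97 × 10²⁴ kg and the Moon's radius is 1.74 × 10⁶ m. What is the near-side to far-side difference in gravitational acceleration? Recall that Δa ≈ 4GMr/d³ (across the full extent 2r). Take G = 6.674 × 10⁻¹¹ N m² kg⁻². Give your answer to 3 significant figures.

Δa = 4GMr/d³
   = 4 × (6.674 × 10⁻¹¹) × (5.97 × 10²⁴) × (1.74 × 10⁶) / (3.84 × 10⁸)³
   = 4.90 × 10⁻⁵ m/s²

4.90 × 10⁻⁵ m/s²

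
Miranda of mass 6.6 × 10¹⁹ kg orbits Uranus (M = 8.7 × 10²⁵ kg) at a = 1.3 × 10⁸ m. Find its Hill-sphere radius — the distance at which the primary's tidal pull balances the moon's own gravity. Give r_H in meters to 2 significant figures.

8.2 × 10⁵ m

r_H ≈ a (m/3M)^(1/3)
    = (1.3 × 10⁸) × (6.6 × 10¹⁹ / (3 × 8.7 × 10²⁵))^(1/3)
    = 8.2 × 10⁵ m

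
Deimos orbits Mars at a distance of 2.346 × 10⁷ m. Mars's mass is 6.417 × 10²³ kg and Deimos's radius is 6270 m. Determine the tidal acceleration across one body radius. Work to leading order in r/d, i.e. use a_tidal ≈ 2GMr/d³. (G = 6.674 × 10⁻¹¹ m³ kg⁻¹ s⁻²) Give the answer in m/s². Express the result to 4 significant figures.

4.159 × 10⁻⁵ m/s²

Δg = 2GMr/d³
   = 2 × (6.674 × 10⁻¹¹) × (6.417 × 10²³) × (6270) / (2.346 × 10⁷)³
   = 4.159 × 10⁻⁵ m/s²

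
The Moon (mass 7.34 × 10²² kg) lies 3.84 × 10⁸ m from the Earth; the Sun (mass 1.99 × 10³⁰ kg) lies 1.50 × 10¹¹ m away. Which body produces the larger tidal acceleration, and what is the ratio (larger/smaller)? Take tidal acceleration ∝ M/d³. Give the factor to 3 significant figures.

The Moon, by a factor of ≈ 2.20

Tidal acceleration ∝ M/d³, so compare M/d³ for each.
The Moon: (7.34 × 10²²) / (3.84 × 10⁸)³ = 1.296 × 10⁻³
The Sun: (1.99 × 10³⁰) / (1.50 × 10¹¹)³ = 5.896 × 10⁻⁴
Ratio (larger/smaller) = 2.20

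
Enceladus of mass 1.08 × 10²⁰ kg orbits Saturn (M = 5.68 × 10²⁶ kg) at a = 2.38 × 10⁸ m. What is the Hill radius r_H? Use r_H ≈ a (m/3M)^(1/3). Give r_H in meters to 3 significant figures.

r_H ≈ a (m/3M)^(1/3)
    = (2.38 × 10⁸) × (1.08 × 10²⁰ / (3 × 5.68 × 10²⁶))^(1/3)
    = 9.49 × 10⁵ m

9.49 × 10⁵ m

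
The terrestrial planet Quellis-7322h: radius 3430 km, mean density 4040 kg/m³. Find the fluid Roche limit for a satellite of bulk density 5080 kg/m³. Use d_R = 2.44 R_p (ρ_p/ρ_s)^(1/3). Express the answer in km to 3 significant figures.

d_R = 2.44 × 3430 km × (4040/5080)^(1/3)
    = 7750 km

7750 km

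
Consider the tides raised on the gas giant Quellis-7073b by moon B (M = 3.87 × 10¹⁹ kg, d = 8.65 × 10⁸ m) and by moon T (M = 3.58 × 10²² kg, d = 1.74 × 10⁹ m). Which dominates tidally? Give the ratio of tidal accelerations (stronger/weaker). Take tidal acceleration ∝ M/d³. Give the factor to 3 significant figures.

Compare M/d³ for the two perturbers:
Moon B: (3.87 × 10¹⁹) / (8.65 × 10⁸)³ = 5.979 × 10⁻⁸
Moon T: (3.58 × 10²²) / (1.74 × 10⁹)³ = 6.796 × 10⁻⁶
Ratio (larger/smaller) = 114

Moon T, by a factor of ≈ 114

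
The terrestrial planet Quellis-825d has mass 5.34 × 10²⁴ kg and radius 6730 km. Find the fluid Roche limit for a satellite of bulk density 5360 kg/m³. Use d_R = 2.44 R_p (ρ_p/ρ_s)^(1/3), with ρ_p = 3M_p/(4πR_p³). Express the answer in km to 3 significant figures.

15100 km

ρ_p = 3M_p/(4πR_p³) = 3 × (5.34 × 10²⁴) / (4π × (6.73 × 10⁶ m)³) = 4180 kg/m³
d_R = 2.44 × 6730 km × (4180/5360)^(1/3)
    = 15100 km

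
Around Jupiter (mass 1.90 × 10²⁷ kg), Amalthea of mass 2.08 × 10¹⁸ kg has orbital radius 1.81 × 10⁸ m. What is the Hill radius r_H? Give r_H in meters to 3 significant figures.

r_H ≈ a (m/3M)^(1/3)
    = (1.81 × 10⁸) × (2.08 × 10¹⁸ / (3 × 1.90 × 10²⁷))^(1/3)
    = 1.29 × 10⁵ m

1.29 × 10⁵ m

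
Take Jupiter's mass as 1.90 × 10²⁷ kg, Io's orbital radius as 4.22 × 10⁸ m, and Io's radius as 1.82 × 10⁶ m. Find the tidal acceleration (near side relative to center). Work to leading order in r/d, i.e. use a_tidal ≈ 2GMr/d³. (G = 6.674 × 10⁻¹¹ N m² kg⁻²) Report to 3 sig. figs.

Δa = 2GMr/d³
   = 2 × (6.674 × 10⁻¹¹) × (1.90 × 10²⁷) × (1.82 × 10⁶) / (4.22 × 10⁸)³
   = 6.14 × 10⁻³ m/s²

6.14 × 10⁻³ m/s²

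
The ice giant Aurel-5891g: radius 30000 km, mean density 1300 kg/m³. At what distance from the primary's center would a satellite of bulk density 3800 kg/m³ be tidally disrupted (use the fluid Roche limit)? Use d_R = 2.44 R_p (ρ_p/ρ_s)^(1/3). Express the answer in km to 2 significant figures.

51000 km

d_R = 2.44 × 30000 km × (1300/3800)^(1/3)
    = 51000 km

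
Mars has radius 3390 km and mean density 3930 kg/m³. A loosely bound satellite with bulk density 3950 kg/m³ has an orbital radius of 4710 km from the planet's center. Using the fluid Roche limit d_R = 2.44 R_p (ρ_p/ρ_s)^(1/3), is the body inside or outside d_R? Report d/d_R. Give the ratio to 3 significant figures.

inside; d/d_R ≈ 0.570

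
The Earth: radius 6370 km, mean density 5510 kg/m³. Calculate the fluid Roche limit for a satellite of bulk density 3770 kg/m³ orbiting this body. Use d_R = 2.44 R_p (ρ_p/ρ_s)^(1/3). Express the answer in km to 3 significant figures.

d_R = 2.44 × 6370 km × (5510/3770)^(1/3)
    = 17600 km

17600 km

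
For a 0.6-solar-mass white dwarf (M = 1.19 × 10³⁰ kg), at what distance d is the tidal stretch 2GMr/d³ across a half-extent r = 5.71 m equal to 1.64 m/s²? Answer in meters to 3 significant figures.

2GMr/d³ = a_tidal  ⇒  d = (2GMr / a_tidal)^(1/3)
d = (2 × 6.674×10⁻¹¹ × (1.19 × 10³⁰) × (5.71) / (1.64))^(1/3)
  = 8.21 × 10⁶ m

8.21 × 10⁶ m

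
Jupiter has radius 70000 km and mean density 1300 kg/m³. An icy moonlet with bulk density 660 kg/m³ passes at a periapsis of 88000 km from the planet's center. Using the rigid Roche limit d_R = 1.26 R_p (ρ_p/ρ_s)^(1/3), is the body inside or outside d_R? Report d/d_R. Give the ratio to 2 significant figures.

inside; d/d_R ≈ 0.80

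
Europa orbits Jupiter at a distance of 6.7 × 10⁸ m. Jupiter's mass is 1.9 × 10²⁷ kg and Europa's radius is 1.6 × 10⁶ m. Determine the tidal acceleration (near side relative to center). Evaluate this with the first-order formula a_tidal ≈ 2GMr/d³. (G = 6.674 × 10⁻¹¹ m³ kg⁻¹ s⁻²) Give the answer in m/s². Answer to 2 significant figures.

a_tidal = 2GMr/d³
        = 2 × (6.674 × 10⁻¹¹) × (1.9 × 10²⁷) × (1.6 × 10⁶) / (6.7 × 10⁸)³
        = 1.3 × 10⁻³ m/s²

1.3 × 10⁻³ m/s²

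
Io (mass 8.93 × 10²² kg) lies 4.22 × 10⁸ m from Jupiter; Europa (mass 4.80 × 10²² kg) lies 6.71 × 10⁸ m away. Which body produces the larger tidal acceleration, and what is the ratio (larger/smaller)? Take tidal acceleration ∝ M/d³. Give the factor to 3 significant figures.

Io, by a factor of ≈ 7.48

The tide-raising term goes as M/d³ (the gradient of a 1/d² field).
Io: (8.93 × 10²²) / (4.22 × 10⁸)³ = 1.188 × 10⁻³
Europa: (4.80 × 10²²) / (6.71 × 10⁸)³ = 1.589 × 10⁻⁴
Ratio (larger/smaller) = 7.48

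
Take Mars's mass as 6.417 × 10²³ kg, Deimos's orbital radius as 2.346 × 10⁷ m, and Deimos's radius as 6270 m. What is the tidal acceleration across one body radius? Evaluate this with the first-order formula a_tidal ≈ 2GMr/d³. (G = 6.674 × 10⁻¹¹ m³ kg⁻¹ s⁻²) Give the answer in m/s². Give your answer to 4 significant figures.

a_tidal = 2GMr/d³
        = 2 × (6.674 × 10⁻¹¹) × (6.417 × 10²³) × (6270) / (2.346 × 10⁷)³
        = 4.159 × 10⁻⁵ m/s²

4.159 × 10⁻⁵ m/s²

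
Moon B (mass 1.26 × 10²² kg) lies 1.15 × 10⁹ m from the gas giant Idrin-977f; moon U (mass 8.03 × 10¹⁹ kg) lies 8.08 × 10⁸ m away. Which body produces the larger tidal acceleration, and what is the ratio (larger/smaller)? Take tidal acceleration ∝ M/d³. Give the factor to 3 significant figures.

The tide-raising term goes as M/d³ (the gradient of a 1/d² field).
Moon B: (1.26 × 10²²) / (1.15 × 10⁹)³ = 8.285 × 10⁻⁶
Moon U: (8.03 × 10¹⁹) / (8.08 × 10⁸)³ = 1.522 × 10⁻⁷
Ratio (larger/smaller) = 54.4

Moon B, by a factor of ≈ 54.4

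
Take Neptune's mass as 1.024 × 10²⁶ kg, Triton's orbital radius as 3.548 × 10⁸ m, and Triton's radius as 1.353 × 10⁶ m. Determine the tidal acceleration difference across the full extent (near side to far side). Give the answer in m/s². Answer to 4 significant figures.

8.281 × 10⁻⁴ m/s²

Differencing GM/(d−r)² and GM/(d+r)² to first order in r/d gives 4GMr/d³.
Δa = 4GMr/d³
   = 4 × (6.674 × 10⁻¹¹) × (1.024 × 10²⁶) × (1.353 × 10⁶) / (3.548 × 10⁸)³
   = 8.281 × 10⁻⁴ m/s²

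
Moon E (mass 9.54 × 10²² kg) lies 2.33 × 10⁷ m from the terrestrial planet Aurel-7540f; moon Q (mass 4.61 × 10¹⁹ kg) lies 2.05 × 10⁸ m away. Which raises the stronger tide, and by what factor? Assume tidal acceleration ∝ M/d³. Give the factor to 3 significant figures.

Tidal acceleration ∝ M/d³, so compare M/d³ for each.
Moon E: (9.54 × 10²²) / (2.33 × 10⁷)³ = 7.542
Moon Q: (4.61 × 10¹⁹) / (2.05 × 10⁸)³ = 5.351 × 10⁻⁶
Ratio (larger/smaller) = 1.41 × 10⁶

Moon E, by a factor of ≈ 1.41 × 10⁶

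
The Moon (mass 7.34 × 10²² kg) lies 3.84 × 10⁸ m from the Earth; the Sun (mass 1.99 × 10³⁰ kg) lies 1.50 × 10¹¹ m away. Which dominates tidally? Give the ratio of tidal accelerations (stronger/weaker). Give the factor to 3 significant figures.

The Moon, by a factor of ≈ 2.20

The tide-raising term goes as M/d³ (the gradient of a 1/d² field).
The Moon: (7.34 × 10²²) / (3.84 × 10⁸)³ = 1.296 × 10⁻³
The Sun: (1.99 × 10³⁰) / (1.50 × 10¹¹)³ = 5.896 × 10⁻⁴
Ratio (larger/smaller) = 2.20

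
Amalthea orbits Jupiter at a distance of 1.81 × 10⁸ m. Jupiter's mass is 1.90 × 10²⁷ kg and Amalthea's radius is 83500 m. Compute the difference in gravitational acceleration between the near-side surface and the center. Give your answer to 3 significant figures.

3.57 × 10⁻³ m/s²

Δa = 2GMr/d³
   = 2 × (6.674 × 10⁻¹¹) × (1.90 × 10²⁷) × (83500) / (1.81 × 10⁸)³
   = 3.57 × 10⁻³ m/s²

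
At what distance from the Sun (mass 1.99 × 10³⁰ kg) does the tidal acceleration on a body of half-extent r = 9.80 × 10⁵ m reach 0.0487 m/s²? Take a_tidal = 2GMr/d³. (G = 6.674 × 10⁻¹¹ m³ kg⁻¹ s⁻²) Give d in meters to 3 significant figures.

1.75 × 10⁹ m

2GMr/d³ = a_tidal  ⇒  d = (2GMr / a_tidal)^(1/3)
d = (2 × 6.674×10⁻¹¹ × (1.99 × 10³⁰) × (9.80 × 10⁵) / (0.0487))^(1/3)
  = 1.75 × 10⁹ m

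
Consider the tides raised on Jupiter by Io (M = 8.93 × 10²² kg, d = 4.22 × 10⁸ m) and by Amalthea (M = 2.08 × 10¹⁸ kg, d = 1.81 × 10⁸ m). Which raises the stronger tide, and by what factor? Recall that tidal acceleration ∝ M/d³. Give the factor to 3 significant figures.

Io, by a factor of ≈ 3390

The tide-raising term goes as M/d³ (the gradient of a 1/d² field).
Io: (8.93 × 10²²) / (4.22 × 10⁸)³ = 1.188 × 10⁻³
Amalthea: (2.08 × 10¹⁸) / (1.81 × 10⁸)³ = 3.508 × 10⁻⁷
Ratio (larger/smaller) = 3390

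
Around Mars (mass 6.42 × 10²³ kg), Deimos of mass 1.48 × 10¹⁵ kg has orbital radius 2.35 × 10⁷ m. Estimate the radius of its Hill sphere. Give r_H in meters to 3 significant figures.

r_H ≈ a (m/3M)^(1/3)
    = (2.35 × 10⁷) × (1.48 × 10¹⁵ / (3 × 6.42 × 10²³))^(1/3)
    = 2.15 × 10⁴ m

2.15 × 10⁴ m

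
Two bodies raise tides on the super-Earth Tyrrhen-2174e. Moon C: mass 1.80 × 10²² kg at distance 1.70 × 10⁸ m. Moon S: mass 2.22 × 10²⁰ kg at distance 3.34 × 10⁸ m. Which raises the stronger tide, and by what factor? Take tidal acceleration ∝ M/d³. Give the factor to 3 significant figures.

Compare M/d³ for the two perturbers:
Moon C: (1.80 × 10²²) / (1.70 × 10⁸)³ = 3.664 × 10⁻³
Moon S: (2.22 × 10²⁰) / (3.34 × 10⁸)³ = 5.958 × 10⁻⁶
Ratio (larger/smaller) = 615

Moon C, by a factor of ≈ 615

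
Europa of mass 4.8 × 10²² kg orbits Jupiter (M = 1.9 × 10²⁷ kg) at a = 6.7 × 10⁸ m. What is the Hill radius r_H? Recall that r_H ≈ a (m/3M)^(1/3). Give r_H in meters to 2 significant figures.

1.4 × 10⁷ m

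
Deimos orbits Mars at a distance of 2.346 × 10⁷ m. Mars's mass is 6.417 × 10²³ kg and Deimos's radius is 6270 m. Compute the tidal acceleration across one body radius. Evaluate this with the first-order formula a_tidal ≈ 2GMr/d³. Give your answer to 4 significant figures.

Δg = 2GMr/d³
   = 2 × (6.674 × 10⁻¹¹) × (6.417 × 10²³) × (6270) / (2.346 × 10⁷)³
   = 4.159 × 10⁻⁵ m/s²

4.159 × 10⁻⁵ m/s²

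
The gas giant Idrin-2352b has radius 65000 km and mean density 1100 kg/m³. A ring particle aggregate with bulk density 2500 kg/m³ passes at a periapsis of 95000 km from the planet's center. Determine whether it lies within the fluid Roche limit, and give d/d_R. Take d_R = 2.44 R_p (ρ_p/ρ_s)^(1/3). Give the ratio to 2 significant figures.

inside; d/d_R ≈ 0.79

d_R = 2.44 × (65000 km) × (1100/2500)^(1/3) = 1.206 × 10⁵ km
d/d_R = (95000) / (1.206 × 10⁵) = 0.79
Since d/d_R < 1, the body is inside the Roche limit.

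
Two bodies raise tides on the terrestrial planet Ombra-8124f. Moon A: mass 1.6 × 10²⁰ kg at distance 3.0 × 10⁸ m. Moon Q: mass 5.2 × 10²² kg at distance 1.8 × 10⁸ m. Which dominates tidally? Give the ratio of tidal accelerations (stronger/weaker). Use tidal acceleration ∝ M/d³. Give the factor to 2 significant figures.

Compare M/d³ for the two perturbers:
Moon A: (1.6 × 10²⁰) / (3.0 × 10⁸)³ = 5.926 × 10⁻⁶
Moon Q: (5.2 × 10²²) / (1.8 × 10⁸)³ = 8.916 × 10⁻³
Ratio (larger/smaller) = 1500

Moon Q, by a factor of ≈ 1500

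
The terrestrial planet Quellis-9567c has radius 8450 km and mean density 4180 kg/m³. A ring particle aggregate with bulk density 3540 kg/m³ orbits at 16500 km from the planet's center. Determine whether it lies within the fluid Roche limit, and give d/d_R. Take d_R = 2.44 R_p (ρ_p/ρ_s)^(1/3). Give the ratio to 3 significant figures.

d_R = 2.44 × (8450 km) × (4180/3540)^(1/3) = 21790 km
d/d_R = (16500) / (21790) = 0.757
Since d/d_R < 1, the body is inside the Roche limit.

inside; d/d_R ≈ 0.757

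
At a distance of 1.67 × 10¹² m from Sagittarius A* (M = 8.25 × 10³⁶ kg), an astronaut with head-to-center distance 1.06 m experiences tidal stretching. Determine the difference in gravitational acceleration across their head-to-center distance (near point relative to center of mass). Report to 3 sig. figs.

a_tidal = 2GMr/d³
        = 2 × (6.674 × 10⁻¹¹) × (8.25 × 10³⁶) × (1.06) / (1.67 × 10¹²)³
        = 2.51 × 10⁻¹⁰ m/s²

2.51 × 10⁻¹⁰ m/s²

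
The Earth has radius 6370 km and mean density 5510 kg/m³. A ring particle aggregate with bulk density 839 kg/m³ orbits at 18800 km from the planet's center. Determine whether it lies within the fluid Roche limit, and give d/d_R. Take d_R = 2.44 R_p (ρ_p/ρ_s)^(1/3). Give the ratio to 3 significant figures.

d_R = 2.44 × (6370 km) × (5510/839)^(1/3) = 29110 km
d/d_R = (18800) / (29110) = 0.646
Since d/d_R < 1, the body is inside the Roche limit.

inside; d/d_R ≈ 0.646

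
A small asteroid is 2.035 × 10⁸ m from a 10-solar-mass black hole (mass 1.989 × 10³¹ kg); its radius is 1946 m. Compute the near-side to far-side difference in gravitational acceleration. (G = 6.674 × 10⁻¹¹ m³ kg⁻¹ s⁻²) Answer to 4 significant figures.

1.226 m/s²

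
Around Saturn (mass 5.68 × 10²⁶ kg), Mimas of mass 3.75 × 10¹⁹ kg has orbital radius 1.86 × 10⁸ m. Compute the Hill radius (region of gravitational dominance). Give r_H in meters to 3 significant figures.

5.21 × 10⁵ m

r_H ≈ a (m/3M)^(1/3)
    = (1.86 × 10⁸) × (3.75 × 10¹⁹ / (3 × 5.68 × 10²⁶))^(1/3)
    = 5.21 × 10⁵ m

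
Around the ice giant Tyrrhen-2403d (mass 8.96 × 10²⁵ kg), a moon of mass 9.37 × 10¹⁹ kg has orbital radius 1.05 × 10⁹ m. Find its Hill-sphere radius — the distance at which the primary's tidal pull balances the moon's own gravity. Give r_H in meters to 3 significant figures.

7.39 × 10⁶ m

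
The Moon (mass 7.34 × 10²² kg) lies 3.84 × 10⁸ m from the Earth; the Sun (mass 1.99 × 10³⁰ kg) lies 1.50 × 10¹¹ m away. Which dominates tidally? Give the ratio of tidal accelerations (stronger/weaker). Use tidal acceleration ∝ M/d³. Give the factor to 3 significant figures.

The Moon, by a factor of ≈ 2.20

Tidal acceleration ∝ M/d³, so compare M/d³ for each.
The Moon: (7.34 × 10²²) / (3.84 × 10⁸)³ = 1.296 × 10⁻³
The Sun: (1.99 × 10³⁰) / (1.50 × 10¹¹)³ = 5.896 × 10⁻⁴
Ratio (larger/smaller) = 2.20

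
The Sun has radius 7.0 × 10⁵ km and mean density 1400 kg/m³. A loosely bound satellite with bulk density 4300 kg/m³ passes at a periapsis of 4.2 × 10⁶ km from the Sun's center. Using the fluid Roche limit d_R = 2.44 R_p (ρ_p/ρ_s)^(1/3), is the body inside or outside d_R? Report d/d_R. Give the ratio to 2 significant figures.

outside; d/d_R ≈ 3.6

d_R = 2.44 × (7.0 × 10⁵ km) × (1400/4300)^(1/3) = 1.175 × 10⁶ km
d/d_R = (4.2 × 10⁶) / (1.175 × 10⁶) = 3.6
Since d/d_R > 1, the body is outside the Roche limit.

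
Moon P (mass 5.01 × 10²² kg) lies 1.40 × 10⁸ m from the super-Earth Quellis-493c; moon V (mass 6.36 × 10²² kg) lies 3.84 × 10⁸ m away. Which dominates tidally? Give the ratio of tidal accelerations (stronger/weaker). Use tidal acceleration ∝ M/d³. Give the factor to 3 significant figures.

Moon P, by a factor of ≈ 16.3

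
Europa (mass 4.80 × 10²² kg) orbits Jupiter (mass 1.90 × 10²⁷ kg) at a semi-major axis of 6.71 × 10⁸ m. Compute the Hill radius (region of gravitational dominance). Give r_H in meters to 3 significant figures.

r_H ≈ a (m/3M)^(1/3)
    = (6.71 × 10⁸) × (4.80 × 10²² / (3 × 1.90 × 10²⁷))^(1/3)
    = 1.37 × 10⁷ m

1.37 × 10⁷ m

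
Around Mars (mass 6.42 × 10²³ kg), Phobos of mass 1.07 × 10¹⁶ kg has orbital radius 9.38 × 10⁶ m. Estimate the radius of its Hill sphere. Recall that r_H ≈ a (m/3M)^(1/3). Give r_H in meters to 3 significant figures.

r_H ≈ a (m/3M)^(1/3)
    = (9.38 × 10⁶) × (1.07 × 10¹⁶ / (3 × 6.42 × 10²³))^(1/3)
    = 1.66 × 10⁴ m

1.66 × 10⁴ m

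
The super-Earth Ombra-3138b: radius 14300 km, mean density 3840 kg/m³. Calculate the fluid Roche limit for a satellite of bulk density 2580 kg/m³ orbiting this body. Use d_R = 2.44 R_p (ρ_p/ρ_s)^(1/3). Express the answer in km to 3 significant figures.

39800 km

d_R = 2.44 × 14300 km × (3840/2580)^(1/3)
    = 39800 km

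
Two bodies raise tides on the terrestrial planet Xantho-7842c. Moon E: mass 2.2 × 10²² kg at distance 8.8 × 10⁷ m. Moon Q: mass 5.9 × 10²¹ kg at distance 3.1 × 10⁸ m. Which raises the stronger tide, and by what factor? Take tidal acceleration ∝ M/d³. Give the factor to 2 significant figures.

Tidal stretch scales as M/d³; compute that for each body.
Moon E: (2.2 × 10²²) / (8.8 × 10⁷)³ = 3.228 × 10⁻²
Moon Q: (5.9 × 10²¹) / (3.1 × 10⁸)³ = 1.980 × 10⁻⁴
Ratio (larger/smaller) = 160

Moon E, by a factor of ≈ 160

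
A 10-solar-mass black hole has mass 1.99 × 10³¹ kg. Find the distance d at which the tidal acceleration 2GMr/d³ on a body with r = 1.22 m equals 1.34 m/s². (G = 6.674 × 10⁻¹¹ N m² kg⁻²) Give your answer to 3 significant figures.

1.34 × 10⁷ m

2GMr/d³ = a_tidal  ⇒  d = (2GMr / a_tidal)^(1/3)
d = (2 × 6.674×10⁻¹¹ × (1.99 × 10³¹) × (1.22) / (1.34))^(1/3)
  = 1.34 × 10⁷ m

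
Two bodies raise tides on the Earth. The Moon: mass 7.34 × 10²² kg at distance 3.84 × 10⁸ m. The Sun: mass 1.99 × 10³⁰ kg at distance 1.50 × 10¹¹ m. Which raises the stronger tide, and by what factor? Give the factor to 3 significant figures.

The Moon, by a factor of ≈ 2.20

Tidal stretch scales as M/d³; compute that for each body.
The Moon: (7.34 × 10²²) / (3.84 × 10⁸)³ = 1.296 × 10⁻³
The Sun: (1.99 × 10³⁰) / (1.50 × 10¹¹)³ = 5.896 × 10⁻⁴
Ratio (larger/smaller) = 2.20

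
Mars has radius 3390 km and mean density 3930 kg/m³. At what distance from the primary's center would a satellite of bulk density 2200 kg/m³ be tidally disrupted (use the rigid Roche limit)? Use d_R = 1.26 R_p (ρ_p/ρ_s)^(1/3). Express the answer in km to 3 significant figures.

5180 km

d_R = 1.26 × 3390 km × (3930/2200)^(1/3)
    = 5180 km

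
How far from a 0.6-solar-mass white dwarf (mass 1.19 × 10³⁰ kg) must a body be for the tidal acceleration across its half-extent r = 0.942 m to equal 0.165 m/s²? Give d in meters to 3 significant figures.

2GMr/d³ = a_tidal  ⇒  d = (2GMr / a_tidal)^(1/3)
d = (2 × 6.674×10⁻¹¹ × (1.19 × 10³⁰) × (0.942) / (0.165))^(1/3)
  = 9.68 × 10⁶ m

9.68 × 10⁶ m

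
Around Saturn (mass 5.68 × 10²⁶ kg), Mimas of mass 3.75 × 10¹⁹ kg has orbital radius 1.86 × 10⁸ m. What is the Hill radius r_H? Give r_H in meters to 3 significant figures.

r_H ≈ a (m/3M)^(1/3)
    = (1.86 × 10⁸) × (3.75 × 10¹⁹ / (3 × 5.68 × 10²⁶))^(1/3)
    = 5.21 × 10⁵ m

5.21 × 10⁵ m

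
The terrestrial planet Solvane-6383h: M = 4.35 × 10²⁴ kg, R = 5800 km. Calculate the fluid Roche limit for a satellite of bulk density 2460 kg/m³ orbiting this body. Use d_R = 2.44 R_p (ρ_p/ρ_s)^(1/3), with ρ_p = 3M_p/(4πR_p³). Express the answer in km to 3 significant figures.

18300 km

ρ_p = 3M_p/(4πR_p³) = 3 × (4.35 × 10²⁴) / (4π × (5.80 × 10⁶ m)³) = 5320 kg/m³
d_R = 2.44 × 5800 km × (5320/2460)^(1/3)
    = 18300 km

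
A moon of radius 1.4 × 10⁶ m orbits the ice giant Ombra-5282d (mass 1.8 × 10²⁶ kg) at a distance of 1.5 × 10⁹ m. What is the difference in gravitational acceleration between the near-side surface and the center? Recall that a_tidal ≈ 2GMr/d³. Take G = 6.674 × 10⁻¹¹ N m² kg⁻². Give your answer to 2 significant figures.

The tidal stretch is the gradient of GM/d² times the body's extent r, hence the 1/d³ dependence.
Δa = 2GMr/d³
   = 2 × (6.674 × 10⁻¹¹) × (1.8 × 10²⁶) × (1.4 × 10⁶) / (1.5 × 10⁹)³
   = 1.0 × 10⁻⁵ m/s²

1.0 × 10⁻⁵ m/s²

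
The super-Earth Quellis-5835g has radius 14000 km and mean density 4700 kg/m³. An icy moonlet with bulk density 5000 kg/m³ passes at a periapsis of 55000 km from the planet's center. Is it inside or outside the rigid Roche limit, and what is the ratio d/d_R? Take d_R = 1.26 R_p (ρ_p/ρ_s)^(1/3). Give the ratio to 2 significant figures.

outside; d/d_R ≈ 3.2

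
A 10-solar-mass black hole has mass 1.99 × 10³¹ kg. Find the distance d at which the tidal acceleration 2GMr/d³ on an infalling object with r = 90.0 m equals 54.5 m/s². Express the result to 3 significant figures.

1.64 × 10⁷ m

2GMr/d³ = a_tidal  ⇒  d = (2GMr / a_tidal)^(1/3)
d = (2 × 6.674×10⁻¹¹ × (1.99 × 10³¹) × (90.0) / (54.5))^(1/3)
  = 1.64 × 10⁷ m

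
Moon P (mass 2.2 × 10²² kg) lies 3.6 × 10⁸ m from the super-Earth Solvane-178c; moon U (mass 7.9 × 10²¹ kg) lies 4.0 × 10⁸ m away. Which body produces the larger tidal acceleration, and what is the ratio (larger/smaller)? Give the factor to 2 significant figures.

Moon P, by a factor of ≈ 3.8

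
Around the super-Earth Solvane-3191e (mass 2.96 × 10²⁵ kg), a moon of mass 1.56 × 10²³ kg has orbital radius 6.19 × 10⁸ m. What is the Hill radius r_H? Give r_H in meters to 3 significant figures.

7.47 × 10⁷ m

r_H ≈ a (m/3M)^(1/3)
    = (6.19 × 10⁸) × (1.56 × 10²³ / (3 × 2.96 × 10²⁵))^(1/3)
    = 7.47 × 10⁷ m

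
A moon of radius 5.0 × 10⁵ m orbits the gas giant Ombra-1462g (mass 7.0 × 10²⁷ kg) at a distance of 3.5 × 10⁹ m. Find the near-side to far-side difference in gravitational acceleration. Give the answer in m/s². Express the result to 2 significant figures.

a_tidal = 4GMr/d³
        = 4 × (6.674 × 10⁻¹¹) × (7.0 × 10²⁷) × (5.0 × 10⁵) / (3.5 × 10⁹)³
        = 2.2 × 10⁻⁵ m/s²

2.2 × 10⁻⁵ m/s²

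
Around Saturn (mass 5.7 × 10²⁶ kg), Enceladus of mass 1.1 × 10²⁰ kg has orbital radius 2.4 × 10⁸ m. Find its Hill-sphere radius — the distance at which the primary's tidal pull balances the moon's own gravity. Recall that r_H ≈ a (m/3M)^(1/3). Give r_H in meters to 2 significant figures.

r_H ≈ a (m/3M)^(1/3)
    = (2.4 × 10⁸) × (1.1 × 10²⁰ / (3 × 5.7 × 10²⁶))^(1/3)
    = 9.6 × 10⁵ m

9.6 × 10⁵ m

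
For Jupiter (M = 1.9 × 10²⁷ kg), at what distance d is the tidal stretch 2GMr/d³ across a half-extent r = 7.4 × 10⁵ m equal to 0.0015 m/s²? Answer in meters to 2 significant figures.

2GMr/d³ = a_tidal  ⇒  d = (2GMr / a_tidal)^(1/3)
d = (2 × 6.674×10⁻¹¹ × (1.9 × 10²⁷) × (7.4 × 10⁵) / (0.0015))^(1/3)
  = 5.0 × 10⁸ m

5.0 × 10⁸ m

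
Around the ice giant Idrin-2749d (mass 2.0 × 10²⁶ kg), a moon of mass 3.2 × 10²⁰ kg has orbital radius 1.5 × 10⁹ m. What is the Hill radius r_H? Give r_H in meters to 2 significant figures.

1.2 × 10⁷ m

r_H ≈ a (m/3M)^(1/3)
    = (1.5 × 10⁹) × (3.2 × 10²⁰ / (3 × 2.0 × 10²⁶))^(1/3)
    = 1.2 × 10⁷ m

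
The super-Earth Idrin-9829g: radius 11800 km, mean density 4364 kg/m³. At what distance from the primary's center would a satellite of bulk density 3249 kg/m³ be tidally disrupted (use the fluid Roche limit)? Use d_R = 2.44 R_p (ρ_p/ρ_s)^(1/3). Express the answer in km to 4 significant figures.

31770 km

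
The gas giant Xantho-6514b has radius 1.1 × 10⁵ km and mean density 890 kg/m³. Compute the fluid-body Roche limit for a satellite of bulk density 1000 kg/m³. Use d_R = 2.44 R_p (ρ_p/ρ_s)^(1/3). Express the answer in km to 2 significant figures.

d_R = 2.44 × 1.1 × 10⁵ km × (890/1000)^(1/3)
    = 2.6 × 10⁵ km

2.6 × 10⁵ km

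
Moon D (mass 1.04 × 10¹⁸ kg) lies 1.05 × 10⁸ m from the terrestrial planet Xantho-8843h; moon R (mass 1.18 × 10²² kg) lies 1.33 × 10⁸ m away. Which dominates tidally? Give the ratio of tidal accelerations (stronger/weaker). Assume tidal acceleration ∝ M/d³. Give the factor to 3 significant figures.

Moon R, by a factor of ≈ 5580

Tidal stretch scales as M/d³; compute that for each body.
Moon D: (1.04 × 10¹⁸) / (1.05 × 10⁸)³ = 8.984 × 10⁻⁷
Moon R: (1.18 × 10²²) / (1.33 × 10⁸)³ = 5.016 × 10⁻³
Ratio (larger/smaller) = 5580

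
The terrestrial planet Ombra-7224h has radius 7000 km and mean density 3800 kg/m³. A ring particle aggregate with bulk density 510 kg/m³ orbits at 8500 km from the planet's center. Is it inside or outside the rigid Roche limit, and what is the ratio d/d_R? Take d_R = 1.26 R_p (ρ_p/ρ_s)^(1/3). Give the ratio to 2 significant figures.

d_R = 1.26 × (7000 km) × (3800/510)^(1/3) = 17230 km
d/d_R = (8500) / (17230) = 0.49
Since d/d_R < 1, the body is inside the Roche limit.

inside; d/d_R ≈ 0.49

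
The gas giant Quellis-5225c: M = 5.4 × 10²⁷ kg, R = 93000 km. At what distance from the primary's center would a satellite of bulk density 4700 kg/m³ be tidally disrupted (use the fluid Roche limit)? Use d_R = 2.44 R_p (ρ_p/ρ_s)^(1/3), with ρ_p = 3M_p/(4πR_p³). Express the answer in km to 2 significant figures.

ρ_p = 3M_p/(4πR_p³) = 3 × (5.4 × 10²⁷) / (4π × (9.3 × 10⁷ m)³) = 1600 kg/m³
d_R = 2.44 × 93000 km × (1600/4700)^(1/3)
    = 1.6 × 10⁵ km

1.6 × 10⁵ km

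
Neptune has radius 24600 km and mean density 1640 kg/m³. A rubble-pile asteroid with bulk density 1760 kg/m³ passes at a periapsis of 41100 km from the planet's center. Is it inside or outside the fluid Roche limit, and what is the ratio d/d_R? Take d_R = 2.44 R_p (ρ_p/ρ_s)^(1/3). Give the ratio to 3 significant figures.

d_R = 2.44 × (24600 km) × (1640/1760)^(1/3) = 58630 km
d/d_R = (41100) / (58630) = 0.701
Since d/d_R < 1, the body is inside the Roche limit.

inside; d/d_R ≈ 0.701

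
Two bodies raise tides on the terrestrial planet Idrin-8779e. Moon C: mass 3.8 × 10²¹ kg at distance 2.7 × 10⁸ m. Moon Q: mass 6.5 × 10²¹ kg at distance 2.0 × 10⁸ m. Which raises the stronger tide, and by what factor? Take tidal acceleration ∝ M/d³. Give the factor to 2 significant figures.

Moon Q, by a factor of ≈ 4.2

The tide-raising term goes as M/d³ (the gradient of a 1/d² field).
Moon C: (3.8 × 10²¹) / (2.7 × 10⁸)³ = 1.931 × 10⁻⁴
Moon Q: (6.5 × 10²¹) / (2.0 × 10⁸)³ = 8.125 × 10⁻⁴
Ratio (larger/smaller) = 4.2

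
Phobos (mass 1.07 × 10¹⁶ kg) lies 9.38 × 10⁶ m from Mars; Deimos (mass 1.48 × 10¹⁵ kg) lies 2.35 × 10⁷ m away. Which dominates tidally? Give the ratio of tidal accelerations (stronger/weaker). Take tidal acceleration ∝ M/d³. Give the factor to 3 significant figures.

Phobos, by a factor of ≈ 114

Tidal stretch scales as M/d³; compute that for each body.
Phobos: (1.07 × 10¹⁶) / (9.38 × 10⁶)³ = 1.297 × 10⁻⁵
Deimos: (1.48 × 10¹⁵) / (2.35 × 10⁷)³ = 1.140 × 10⁻⁷
Ratio (larger/smaller) = 114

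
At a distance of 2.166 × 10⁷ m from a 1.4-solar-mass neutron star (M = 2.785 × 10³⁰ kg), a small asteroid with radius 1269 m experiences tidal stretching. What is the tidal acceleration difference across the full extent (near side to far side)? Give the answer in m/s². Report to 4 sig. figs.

9.284 × 10¹ m/s²

Δa = 4GMr/d³
   = 4 × (6.674 × 10⁻¹¹) × (2.785 × 10³⁰) × (1269) / (2.166 × 10⁷)³
   = 9.284 × 10¹ m/s²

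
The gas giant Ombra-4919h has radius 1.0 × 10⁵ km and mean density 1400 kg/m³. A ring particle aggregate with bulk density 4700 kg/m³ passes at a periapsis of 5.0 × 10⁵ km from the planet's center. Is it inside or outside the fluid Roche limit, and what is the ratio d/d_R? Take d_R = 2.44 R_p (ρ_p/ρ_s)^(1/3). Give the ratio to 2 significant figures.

outside; d/d_R ≈ 3.1

d_R = 2.44 × (1.0 × 10⁵ km) × (1400/4700)^(1/3) = 1.630 × 10⁵ km
d/d_R = (5.0 × 10⁵) / (1.630 × 10⁵) = 3.1
Since d/d_R > 1, the body is outside the Roche limit.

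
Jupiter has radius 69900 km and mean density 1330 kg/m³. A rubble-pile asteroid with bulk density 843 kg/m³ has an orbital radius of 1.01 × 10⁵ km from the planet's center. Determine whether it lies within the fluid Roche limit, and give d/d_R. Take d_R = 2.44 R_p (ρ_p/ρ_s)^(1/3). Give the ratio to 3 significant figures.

inside; d/d_R ≈ 0.509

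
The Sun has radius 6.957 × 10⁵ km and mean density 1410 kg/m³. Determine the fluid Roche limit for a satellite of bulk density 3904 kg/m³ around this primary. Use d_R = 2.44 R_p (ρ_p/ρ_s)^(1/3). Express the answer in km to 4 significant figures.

1.209 × 10⁶ km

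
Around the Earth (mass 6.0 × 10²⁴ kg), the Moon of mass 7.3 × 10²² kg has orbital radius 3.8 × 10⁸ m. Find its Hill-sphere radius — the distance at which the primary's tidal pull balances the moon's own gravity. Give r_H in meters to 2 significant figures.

r_H ≈ a (m/3M)^(1/3)
    = (3.8 × 10⁸) × (7.3 × 10²² / (3 × 6.0 × 10²⁴))^(1/3)
    = 6.1 × 10⁷ m

6.1 × 10⁷ m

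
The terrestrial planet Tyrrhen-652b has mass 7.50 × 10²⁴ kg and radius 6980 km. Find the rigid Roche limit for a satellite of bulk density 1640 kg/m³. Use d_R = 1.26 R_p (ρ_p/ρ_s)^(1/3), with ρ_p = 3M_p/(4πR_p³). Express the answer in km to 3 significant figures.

13000 km

ρ_p = 3M_p/(4πR_p³) = 3 × (7.50 × 10²⁴) / (4π × (6.98 × 10⁶ m)³) = 5270 kg/m³
d_R = 1.26 × 6980 km × (5270/1640)^(1/3)
    = 13000 km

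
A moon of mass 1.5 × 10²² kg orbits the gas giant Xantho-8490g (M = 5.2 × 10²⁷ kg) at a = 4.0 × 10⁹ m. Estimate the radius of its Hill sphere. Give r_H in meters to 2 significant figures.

r_H ≈ a (m/3M)^(1/3)
    = (4.0 × 10⁹) × (1.5 × 10²² / (3 × 5.2 × 10²⁷))^(1/3)
    = 3.9 × 10⁷ m

3.9 × 10⁷ m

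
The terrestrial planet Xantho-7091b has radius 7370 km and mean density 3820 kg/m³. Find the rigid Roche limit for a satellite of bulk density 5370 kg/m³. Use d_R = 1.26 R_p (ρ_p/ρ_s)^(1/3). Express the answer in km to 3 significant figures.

d_R = 1.26 × 7370 km × (3820/5370)^(1/3)
    = 8290 km

8290 km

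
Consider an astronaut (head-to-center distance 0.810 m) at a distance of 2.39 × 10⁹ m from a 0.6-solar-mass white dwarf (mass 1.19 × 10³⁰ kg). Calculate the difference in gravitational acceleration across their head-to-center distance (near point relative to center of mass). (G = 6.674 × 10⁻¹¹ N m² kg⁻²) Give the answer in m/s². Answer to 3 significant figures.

9.42 × 10⁻⁹ m/s²

Δg = 2GMr/d³
   = 2 × (6.674 × 10⁻¹¹) × (1.19 × 10³⁰) × (0.810) / (2.39 × 10⁹)³
   = 9.42 × 10⁻⁹ m/s²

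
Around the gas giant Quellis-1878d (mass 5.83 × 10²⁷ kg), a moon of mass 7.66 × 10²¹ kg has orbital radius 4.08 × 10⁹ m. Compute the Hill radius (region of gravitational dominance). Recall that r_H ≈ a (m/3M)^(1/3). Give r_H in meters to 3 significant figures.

r_H ≈ a (m/3M)^(1/3)
    = (4.08 × 10⁹) × (7.66 × 10²¹ / (3 × 5.83 × 10²⁷))^(1/3)
    = 3.10 × 10⁷ m

3.10 × 10⁷ m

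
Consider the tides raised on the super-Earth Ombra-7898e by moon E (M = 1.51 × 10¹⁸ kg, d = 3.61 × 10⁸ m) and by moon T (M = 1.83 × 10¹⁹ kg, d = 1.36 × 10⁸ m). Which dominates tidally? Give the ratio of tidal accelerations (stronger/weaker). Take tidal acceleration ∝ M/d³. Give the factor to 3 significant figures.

The tide-raising term goes as M/d³ (the gradient of a 1/d² field).
Moon E: (1.51 × 10¹⁸) / (3.61 × 10⁸)³ = 3.210 × 10⁻⁸
Moon T: (1.83 × 10¹⁹) / (1.36 × 10⁸)³ = 7.275 × 10⁻⁶
Ratio (larger/smaller) = 227

Moon T, by a factor of ≈ 227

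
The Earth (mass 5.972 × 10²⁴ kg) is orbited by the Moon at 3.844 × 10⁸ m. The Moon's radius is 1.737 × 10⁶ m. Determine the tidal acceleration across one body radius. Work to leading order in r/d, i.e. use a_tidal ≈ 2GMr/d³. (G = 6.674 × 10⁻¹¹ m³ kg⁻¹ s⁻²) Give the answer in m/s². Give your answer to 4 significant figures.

Δa = 2GMr/d³
   = 2 × (6.674 × 10⁻¹¹) × (5.972 × 10²⁴) × (1.737 × 10⁶) / (3.844 × 10⁸)³
   = 2.438 × 10⁻⁵ m/s²

2.438 × 10⁻⁵ m/s²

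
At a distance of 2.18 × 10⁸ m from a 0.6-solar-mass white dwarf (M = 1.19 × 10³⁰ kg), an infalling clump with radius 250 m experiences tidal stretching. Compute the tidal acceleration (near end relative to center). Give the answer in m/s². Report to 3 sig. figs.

3.83 × 10⁻³ m/s²

The tidal stretch is the gradient of GM/d² times the body's extent r, hence the 1/d³ dependence.
Δg = 2GMr/d³
   = 2 × (6.674 × 10⁻¹¹) × (1.19 × 10³⁰) × (250) / (2.18 × 10⁸)³
   = 3.83 × 10⁻³ m/s²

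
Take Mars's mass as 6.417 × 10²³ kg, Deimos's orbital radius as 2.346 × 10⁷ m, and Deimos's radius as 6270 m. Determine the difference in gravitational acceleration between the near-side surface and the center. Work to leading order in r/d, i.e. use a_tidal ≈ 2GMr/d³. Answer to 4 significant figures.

4.159 × 10⁻⁵ m/s²

a_tidal = 2GMr/d³
        = 2 × (6.674 × 10⁻¹¹) × (6.417 × 10²³) × (6270) / (2.346 × 10⁷)³
        = 4.159 × 10⁻⁵ m/s²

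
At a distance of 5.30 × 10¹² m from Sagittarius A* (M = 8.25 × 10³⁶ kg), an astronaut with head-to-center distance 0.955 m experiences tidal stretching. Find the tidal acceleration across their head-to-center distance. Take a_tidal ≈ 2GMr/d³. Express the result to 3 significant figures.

7.06 × 10⁻¹² m/s²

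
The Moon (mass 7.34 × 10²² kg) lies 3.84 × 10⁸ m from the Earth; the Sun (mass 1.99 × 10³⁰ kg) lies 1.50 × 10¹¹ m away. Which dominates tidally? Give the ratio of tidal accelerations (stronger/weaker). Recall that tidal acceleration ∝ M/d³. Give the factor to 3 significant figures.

Compare M/d³ for the two perturbers:
The Moon: (7.34 × 10²²) / (3.84 × 10⁸)³ = 1.296 × 10⁻³
The Sun: (1.99 × 10³⁰) / (1.50 × 10¹¹)³ = 5.896 × 10⁻⁴
Ratio (larger/smaller) = 2.20

The Moon, by a factor of ≈ 2.20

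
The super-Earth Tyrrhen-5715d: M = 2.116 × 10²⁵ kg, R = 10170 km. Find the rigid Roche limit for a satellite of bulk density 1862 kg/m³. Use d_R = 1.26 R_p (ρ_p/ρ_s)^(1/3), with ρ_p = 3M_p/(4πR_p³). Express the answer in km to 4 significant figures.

ρ_p = 3M_p/(4πR_p³) = 3 × (2.116 × 10²⁵) / (4π × (1.017 × 10⁷ m)³) = 4802 kg/m³
d_R = 1.26 × 10170 km × (4802/1862)^(1/3)
    = 17570 km

17570 km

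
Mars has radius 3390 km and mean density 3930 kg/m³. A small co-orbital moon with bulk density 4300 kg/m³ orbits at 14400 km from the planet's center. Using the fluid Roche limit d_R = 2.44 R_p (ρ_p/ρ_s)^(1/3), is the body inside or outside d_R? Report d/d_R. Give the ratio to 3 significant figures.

outside; d/d_R ≈ 1.79

d_R = 2.44 × (3390 km) × (3930/4300)^(1/3) = 8027 km
d/d_R = (14400) / (8027) = 1.79
Since d/d_R > 1, the body is outside the Roche limit.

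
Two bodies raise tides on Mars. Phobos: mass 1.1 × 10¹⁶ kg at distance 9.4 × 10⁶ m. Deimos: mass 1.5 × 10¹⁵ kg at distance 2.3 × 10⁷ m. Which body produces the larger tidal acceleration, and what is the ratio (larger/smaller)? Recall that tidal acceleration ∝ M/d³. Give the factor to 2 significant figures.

Tidal stretch scales as M/d³; compute that for each body.
Phobos: (1.1 × 10¹⁶) / (9.4 × 10⁶)³ = 1.324 × 10⁻⁵
Deimos: (1.5 × 10¹⁵) / (2.3 × 10⁷)³ = 1.233 × 10⁻⁷
Ratio (larger/smaller) = 110

Phobos, by a factor of ≈ 110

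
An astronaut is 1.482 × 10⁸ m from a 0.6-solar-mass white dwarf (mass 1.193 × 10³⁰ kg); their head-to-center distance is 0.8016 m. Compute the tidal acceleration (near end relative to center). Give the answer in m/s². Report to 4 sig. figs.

3.922 × 10⁻⁵ m/s²

Differencing GM/(d−r)² and GM/d² to first order in r/d gives 2GMr/d³.
Δg = 2GMr/d³
   = 2 × (6.674 × 10⁻¹¹) × (1.193 × 10³⁰) × (0.8016) / (1.482 × 10⁸)³
   = 3.922 × 10⁻⁵ m/s²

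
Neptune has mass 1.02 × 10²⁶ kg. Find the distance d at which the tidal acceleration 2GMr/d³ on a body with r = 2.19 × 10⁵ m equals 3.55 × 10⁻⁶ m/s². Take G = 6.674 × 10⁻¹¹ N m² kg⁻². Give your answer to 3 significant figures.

9.44 × 10⁸ m

2GMr/d³ = a_tidal  ⇒  d = (2GMr / a_tidal)^(1/3)
d = (2 × 6.674×10⁻¹¹ × (1.02 × 10²⁶) × (2.19 × 10⁵) / (3.55 × 10⁻⁶))^(1/3)
  = 9.44 × 10⁸ m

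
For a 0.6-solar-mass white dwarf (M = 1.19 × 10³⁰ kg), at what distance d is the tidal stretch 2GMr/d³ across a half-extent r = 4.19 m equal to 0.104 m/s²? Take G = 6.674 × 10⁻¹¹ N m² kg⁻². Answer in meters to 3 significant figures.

1.86 × 10⁷ m

2GMr/d³ = a_tidal  ⇒  d = (2GMr / a_tidal)^(1/3)
d = (2 × 6.674×10⁻¹¹ × (1.19 × 10³⁰) × (4.19) / (0.104))^(1/3)
  = 1.86 × 10⁷ m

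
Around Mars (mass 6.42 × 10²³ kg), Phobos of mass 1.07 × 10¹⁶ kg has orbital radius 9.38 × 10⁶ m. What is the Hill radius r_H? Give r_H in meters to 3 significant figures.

r_H ≈ a (m/3M)^(1/3)
    = (9.38 × 10⁶) × (1.07 × 10¹⁶ / (3 × 6.42 × 10²³))^(1/3)
    = 1.66 × 10⁴ m

1.66 × 10⁴ m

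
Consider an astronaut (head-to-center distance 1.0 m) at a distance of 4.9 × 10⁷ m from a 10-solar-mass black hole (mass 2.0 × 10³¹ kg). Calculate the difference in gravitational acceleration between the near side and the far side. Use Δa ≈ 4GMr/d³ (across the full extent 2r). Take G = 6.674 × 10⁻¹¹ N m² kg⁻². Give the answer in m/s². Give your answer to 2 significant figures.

Δg = 4GMr/d³
   = 4 × (6.674 × 10⁻¹¹) × (2.0 × 10³¹) × (1.0) / (4.9 × 10⁷)³
   = 4.5 × 10⁻² m/s²

4.5 × 10⁻² m/s²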